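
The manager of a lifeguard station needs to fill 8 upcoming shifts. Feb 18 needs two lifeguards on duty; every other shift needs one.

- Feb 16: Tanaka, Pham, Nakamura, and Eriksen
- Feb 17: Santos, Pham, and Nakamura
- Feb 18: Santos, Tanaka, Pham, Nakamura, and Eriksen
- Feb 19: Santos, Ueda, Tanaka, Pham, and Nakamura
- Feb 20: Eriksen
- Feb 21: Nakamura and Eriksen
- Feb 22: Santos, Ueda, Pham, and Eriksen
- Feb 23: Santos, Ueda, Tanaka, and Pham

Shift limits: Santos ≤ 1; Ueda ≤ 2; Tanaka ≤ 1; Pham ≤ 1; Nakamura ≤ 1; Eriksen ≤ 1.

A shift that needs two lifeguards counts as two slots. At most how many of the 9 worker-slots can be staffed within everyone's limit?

Total capacity across all lifeguards is 1+2+1+1+1+1 = 7, and 9 slots are needed, so at most 7 can be filled.
An assignment achieving 7: Feb 16→Tanaka, Feb 17→Santos, Feb 18→Pham, Feb 20→Eriksen, Feb 21→Nakamura, Feb 22→Ueda, Feb 23→Ueda.
Loads: Santos 1/1, Ueda 2/2, Tanaka 1/1, Pham 1/1, Nakamura 1/1, Eriksen 1/1.

7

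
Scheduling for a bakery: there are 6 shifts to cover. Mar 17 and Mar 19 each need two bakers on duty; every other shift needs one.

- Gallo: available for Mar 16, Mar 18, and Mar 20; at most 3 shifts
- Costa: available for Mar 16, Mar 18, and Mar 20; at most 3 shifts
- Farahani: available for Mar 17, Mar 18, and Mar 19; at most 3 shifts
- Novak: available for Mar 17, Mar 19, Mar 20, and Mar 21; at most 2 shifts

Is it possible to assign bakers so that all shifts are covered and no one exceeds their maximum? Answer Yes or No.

Total capacity is 11 and 8 slots are needed, so capacity alone doesn't rule it out.
Shifts {Mar 17, Mar 19, Mar 21} need 5 worker-slots in total, but the bakers available for any of those shifts (Farahani and Novak) can supply at most 4 among them. So no valid schedule exists.

No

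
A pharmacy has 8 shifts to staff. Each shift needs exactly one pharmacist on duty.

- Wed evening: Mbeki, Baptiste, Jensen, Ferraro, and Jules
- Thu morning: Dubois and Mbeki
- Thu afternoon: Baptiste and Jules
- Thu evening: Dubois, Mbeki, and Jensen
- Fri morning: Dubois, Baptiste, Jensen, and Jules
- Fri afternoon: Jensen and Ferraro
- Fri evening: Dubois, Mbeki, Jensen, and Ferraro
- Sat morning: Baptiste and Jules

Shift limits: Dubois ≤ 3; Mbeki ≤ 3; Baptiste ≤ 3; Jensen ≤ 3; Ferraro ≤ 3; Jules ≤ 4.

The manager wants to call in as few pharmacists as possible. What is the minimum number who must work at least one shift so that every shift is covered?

8 slots to fill and no one can take more than 4, so at least ⌈8/4⌉ = 2 pharmacists are needed.
Any 2 pharmacists together have capacity at most 4+3 = 7 < 8 slots, so 2 can never suffice.
Dubois, Baptiste, and Jensen alone can cover everything: Wed evening→Baptiste, Thu morning→Dubois, Thu afternoon→Baptiste, Thu evening→Dubois, Fri morning→Jensen, Fri afternoon→Jensen, Fri evening→Dubois, Sat morning→Baptiste.

3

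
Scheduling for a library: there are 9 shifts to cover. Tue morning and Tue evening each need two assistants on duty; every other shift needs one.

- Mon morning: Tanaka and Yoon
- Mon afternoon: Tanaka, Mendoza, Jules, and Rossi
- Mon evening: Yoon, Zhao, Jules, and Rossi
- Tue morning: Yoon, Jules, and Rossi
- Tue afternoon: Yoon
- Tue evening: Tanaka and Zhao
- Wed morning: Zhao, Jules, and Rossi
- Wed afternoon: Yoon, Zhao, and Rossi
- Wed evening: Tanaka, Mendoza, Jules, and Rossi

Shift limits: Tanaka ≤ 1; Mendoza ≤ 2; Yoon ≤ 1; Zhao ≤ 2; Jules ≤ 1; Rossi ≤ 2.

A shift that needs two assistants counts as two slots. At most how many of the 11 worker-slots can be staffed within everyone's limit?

Total capacity across all assistants is 1+2+1+2+1+2 = 9, and 11 slots are needed, so at most 9 can be filled.
An assignment achieving 9: Mon morning→Tanaka, Mon afternoon→Mendoza, Tue morning→Jules+Rossi, Tue afternoon→Yoon, Tue evening→Zhao, Wed morning→Zhao, Wed afternoon→Rossi, Wed evening→Mendoza.
Loads: Tanaka 1/1, Mendoza 2/2, Yoon 1/1, Zhao 2/2, Jules 1/1, Rossi 2/2.

9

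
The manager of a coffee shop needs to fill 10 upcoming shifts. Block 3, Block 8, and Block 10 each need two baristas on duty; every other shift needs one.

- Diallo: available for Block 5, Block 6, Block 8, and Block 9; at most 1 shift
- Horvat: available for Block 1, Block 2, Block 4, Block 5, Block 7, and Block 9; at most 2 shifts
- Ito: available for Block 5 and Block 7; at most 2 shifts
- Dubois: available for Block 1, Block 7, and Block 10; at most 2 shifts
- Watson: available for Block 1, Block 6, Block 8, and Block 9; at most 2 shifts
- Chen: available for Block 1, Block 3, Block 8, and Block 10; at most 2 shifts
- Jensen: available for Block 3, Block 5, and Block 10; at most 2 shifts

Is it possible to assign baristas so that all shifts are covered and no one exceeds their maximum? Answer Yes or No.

Block 2 can only be covered by Horvat, so that assignment is forced.
Block 3 can only be covered by Chen and Jensen, so that assignment is forced.
Block 4 can only be covered by Horvat, so that assignment is forced.
One valid schedule: Block 1→Dubois, Block 2→Horvat, Block 3→Chen+Jensen, Block 4→Horvat, Block 5→Ito, Block 6→Diallo, Block 7→Ito, Block 8→Watson+Chen, Block 9→Watson, Block 10→Dubois+Jensen.
Loads: Diallo 1/1, Horvat 2/2, Ito 2/2, Dubois 2/2, Watson 2/2, Chen 2/2, Jensen 2/2 — all within limits.

Yes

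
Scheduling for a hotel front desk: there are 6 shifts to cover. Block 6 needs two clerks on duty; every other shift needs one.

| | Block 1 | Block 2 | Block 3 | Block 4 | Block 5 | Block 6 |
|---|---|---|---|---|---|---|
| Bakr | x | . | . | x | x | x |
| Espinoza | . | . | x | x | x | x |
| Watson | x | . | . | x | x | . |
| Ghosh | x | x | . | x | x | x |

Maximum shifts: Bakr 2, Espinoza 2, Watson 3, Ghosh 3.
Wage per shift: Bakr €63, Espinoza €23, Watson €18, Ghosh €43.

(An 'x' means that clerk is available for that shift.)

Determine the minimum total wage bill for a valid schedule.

Block 2 can only be covered by Ghosh, so that assignment is forced.
Block 3 can only be covered by Espinoza, so that assignment is forced.
Picking the cheapest available clerk for each shift independently would cost €186, and that bound is achievable.
An optimal schedule: Block 1→Watson, Block 2→Ghosh, Block 3→Espinoza, Block 4→Watson, Block 5→Watson, Block 6→Espinoza+Ghosh.
Total: 18 + 43 + 23 + 18 + 18 + 23 + 43 = €186.

€186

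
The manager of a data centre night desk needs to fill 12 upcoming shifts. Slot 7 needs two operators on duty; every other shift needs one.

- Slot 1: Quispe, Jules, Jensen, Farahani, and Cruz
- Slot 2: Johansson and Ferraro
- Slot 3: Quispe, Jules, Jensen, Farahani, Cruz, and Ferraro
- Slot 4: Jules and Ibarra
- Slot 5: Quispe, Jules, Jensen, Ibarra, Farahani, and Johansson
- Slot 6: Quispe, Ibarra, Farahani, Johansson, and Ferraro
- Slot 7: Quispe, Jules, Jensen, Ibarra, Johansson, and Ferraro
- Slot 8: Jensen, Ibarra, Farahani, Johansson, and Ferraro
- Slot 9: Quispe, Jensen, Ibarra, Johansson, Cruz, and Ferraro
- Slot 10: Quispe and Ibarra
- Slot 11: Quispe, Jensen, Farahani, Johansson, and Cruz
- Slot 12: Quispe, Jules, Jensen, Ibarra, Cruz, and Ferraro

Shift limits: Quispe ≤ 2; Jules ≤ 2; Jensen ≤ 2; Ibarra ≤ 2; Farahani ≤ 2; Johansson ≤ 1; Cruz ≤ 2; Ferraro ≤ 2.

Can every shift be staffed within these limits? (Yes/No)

Yes

One valid schedule: Slot 1→Quispe, Slot 2→Johansson, Slot 3→Jules, Slot 4→Jules, Slot 5→Farahani, Slot 6→Ibarra, Slot 7→Ibarra+Ferraro, Slot 8→Jensen, Slot 9→Cruz, Slot 10→Quispe, Slot 11→Jensen, Slot 12→Cruz.
Loads: Quispe 2/2, Jules 2/2, Jensen 2/2, Ibarra 2/2, Farahani 1/2, Johansson 1/1, Cruz 2/2, Ferraro 1/2 — all within limits.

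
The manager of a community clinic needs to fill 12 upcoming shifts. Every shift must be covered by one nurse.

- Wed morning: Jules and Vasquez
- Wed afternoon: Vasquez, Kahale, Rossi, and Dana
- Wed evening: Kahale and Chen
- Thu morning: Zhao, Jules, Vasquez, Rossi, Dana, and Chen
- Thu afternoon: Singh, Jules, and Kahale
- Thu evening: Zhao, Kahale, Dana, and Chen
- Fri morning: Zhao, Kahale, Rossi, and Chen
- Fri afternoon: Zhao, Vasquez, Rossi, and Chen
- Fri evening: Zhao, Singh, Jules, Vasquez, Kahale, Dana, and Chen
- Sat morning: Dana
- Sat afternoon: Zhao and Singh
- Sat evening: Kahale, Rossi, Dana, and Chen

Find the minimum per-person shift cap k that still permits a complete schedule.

With 8 nurses and 12 worker-slots to fill, someone must work at least ⌈12/8⌉ = 2 shifts, so k ≥ 2.
k = 2 works: Wed morning→Jules, Wed afternoon→Vasquez, Wed evening→Kahale, Thu morning→Jules, Thu afternoon→Singh, Thu evening→Zhao, Fri morning→Kahale, Fri afternoon→Vasquez, Fri evening→Singh, Sat morning→Dana, Sat afternoon→Zhao, Sat evening→Rossi.
Loads: Zhao 2, Singh 2, Jules 2, Vasquez 2, Kahale 2, Rossi 1, Dana 1, Chen 0 — all ≤ 2.

2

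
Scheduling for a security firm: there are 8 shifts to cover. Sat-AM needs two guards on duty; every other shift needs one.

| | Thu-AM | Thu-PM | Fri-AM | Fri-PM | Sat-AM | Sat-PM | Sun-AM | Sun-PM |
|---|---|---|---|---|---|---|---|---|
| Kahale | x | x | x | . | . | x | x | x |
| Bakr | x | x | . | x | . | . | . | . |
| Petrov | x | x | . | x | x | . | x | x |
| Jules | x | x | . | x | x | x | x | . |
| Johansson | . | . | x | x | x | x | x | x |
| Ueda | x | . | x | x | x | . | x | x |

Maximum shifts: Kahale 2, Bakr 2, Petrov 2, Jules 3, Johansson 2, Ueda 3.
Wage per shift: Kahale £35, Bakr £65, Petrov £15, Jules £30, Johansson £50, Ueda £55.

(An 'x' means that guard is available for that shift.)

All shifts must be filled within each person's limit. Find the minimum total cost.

Picking the cheapest available guard for each shift independently would cost £185, but that ignores the shift limits.
An optimal schedule: Thu-AM→Jules, Thu-PM→Petrov, Fri-AM→Kahale, Fri-PM→Johansson, Sat-AM→Jules+Johansson, Sat-PM→Jules, Sun-AM→Kahale, Sun-PM→Petrov.
Total: 30 + 15 + 35 + 50 + 30 + 50 + 30 + 35 + 15 = £290.

£290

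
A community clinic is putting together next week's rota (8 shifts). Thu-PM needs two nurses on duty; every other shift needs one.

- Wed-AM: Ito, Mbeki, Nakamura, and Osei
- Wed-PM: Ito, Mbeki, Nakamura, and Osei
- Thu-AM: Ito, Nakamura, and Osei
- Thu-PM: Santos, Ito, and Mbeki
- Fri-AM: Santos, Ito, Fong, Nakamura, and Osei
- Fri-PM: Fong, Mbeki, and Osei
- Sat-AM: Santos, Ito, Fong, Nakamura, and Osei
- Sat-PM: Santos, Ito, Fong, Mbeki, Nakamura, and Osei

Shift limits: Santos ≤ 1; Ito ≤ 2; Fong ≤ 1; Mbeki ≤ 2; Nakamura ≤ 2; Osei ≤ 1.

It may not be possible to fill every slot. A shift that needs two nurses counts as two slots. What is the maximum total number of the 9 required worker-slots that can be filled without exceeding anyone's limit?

9

Total capacity across all nurses is 1+2+1+2+2+1 = 9, and 9 slots are needed, so at most 9 can be filled.
An assignment achieving 9: Wed-AM→Mbeki, Wed-PM→Mbeki, Thu-AM→Ito, Thu-PM→Santos+Ito, Fri-AM→Nakamura, Fri-PM→Fong, Sat-AM→Nakamura, Sat-PM→Osei.
Loads: Santos 1/1, Ito 2/2, Fong 1/1, Mbeki 2/2, Nakamura 2/2, Osei 1/1.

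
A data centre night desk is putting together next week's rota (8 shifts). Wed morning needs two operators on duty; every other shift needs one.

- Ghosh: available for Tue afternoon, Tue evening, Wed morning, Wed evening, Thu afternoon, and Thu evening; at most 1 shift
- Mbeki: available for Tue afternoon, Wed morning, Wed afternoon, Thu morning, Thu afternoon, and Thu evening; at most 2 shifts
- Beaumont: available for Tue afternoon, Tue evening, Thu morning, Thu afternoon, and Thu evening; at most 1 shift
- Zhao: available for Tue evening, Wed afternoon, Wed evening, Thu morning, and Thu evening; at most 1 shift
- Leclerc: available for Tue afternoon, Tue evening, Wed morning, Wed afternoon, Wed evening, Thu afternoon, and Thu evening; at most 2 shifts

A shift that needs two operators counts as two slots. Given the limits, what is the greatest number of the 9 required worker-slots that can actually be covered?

Total capacity across all operators is 1+2+1+1+2 = 7, and 9 slots are needed, so at most 7 can be filled.
An assignment achieving 7: Tue afternoon→Leclerc, Tue evening→Leclerc, Wed morning→Ghosh+Mbeki, Wed afternoon→Mbeki, Wed evening→Zhao, Thu morning→Beaumont.
Loads: Ghosh 1/1, Mbeki 2/2, Beaumont 1/1, Zhao 1/1, Leclerc 2/2.

7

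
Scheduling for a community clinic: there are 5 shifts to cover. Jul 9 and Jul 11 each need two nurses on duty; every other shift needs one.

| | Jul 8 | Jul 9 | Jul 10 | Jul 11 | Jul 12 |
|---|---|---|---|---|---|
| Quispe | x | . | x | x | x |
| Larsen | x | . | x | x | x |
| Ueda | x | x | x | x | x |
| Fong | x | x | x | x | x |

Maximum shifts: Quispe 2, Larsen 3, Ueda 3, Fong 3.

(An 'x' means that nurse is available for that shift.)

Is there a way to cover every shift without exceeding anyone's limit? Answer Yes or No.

Yes

Jul 9 can only be covered by Ueda and Fong, so that assignment is forced.
One valid schedule: Jul 8→Quispe, Jul 9→Ueda+Fong, Jul 10→Quispe, Jul 11→Larsen+Ueda, Jul 12→Larsen.
Loads: Quispe 2/2, Larsen 2/3, Ueda 2/3, Fong 1/3 — all within limits.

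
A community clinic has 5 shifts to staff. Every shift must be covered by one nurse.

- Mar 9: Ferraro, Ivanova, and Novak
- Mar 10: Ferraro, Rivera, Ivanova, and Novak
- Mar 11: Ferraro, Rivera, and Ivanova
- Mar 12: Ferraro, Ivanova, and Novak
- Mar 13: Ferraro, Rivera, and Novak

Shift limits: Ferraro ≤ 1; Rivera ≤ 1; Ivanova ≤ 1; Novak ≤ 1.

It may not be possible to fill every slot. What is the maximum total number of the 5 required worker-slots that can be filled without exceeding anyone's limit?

4

Total capacity across all nurses is 1+1+1+1 = 4, and 5 slots are needed, so at most 4 can be filled.
An assignment achieving 4: Mar 9→Ferraro, Mar 11→Rivera, Mar 12→Ivanova, Mar 13→Novak.
Loads: Ferraro 1/1, Rivera 1/1, Ivanova 1/1, Novak 1/1.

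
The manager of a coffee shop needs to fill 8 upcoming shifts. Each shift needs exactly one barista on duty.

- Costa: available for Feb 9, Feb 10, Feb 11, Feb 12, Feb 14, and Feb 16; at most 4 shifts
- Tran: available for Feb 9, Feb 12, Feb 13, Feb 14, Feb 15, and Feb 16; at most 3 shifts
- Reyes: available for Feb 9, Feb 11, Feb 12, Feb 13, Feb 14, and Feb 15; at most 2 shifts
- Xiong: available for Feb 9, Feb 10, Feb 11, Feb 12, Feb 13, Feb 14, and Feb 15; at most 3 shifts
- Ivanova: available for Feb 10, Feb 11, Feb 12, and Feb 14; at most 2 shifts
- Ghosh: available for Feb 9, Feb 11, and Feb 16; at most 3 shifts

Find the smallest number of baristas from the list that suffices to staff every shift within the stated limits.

8 slots to fill and no one can take more than 4, so at least ⌈8/4⌉ = 2 baristas are needed.
Any 2 baristas together have capacity at most 4+3 = 7 < 8 slots, so 2 can never suffice.
Costa, Tran, and Reyes alone can cover everything: Feb 9→Costa, Feb 10→Costa, Feb 11→Costa, Feb 12→Tran, Feb 13→Tran, Feb 14→Reyes, Feb 15→Tran, Feb 16→Costa.

3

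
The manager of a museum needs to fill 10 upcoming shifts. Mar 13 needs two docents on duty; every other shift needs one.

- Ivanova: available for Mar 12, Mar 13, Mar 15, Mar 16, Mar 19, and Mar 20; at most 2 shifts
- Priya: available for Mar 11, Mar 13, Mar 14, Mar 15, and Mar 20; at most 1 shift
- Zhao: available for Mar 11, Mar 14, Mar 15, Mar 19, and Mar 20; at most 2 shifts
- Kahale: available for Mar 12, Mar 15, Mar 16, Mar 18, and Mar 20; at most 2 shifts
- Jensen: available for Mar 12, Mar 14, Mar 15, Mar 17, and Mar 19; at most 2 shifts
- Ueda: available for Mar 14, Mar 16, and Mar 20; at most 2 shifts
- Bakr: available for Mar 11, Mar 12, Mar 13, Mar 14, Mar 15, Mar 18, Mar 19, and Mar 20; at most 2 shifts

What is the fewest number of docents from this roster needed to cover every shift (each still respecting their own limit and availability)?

11 slots to fill and no one can take more than 2, so at least ⌈11/2⌉ = 6 docents are needed.
Ivanova, Priya, Zhao, Kahale, Jensen, and Ueda alone can cover everything: Mar 11→Zhao, Mar 12→Ivanova, Mar 13→Ivanova+Priya, Mar 14→Ueda, Mar 15→Jensen, Mar 16→Kahale, Mar 17→Jensen, Mar 18→Kahale, Mar 19→Zhao, Mar 20→Ueda.

6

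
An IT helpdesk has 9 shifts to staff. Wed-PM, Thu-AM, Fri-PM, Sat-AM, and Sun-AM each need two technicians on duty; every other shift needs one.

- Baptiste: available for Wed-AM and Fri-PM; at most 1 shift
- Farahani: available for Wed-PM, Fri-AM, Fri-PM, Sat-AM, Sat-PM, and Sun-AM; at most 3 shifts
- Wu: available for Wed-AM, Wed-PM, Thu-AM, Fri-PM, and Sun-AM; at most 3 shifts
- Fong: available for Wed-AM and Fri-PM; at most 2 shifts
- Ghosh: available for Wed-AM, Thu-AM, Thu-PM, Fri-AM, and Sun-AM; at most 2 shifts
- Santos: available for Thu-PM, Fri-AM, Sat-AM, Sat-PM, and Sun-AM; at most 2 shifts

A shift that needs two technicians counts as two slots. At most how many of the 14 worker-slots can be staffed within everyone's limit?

13

Total capacity across all technicians is 1+3+3+2+2+2 = 13, and 14 slots are needed, so at most 13 can be filled.
An assignment achieving 13: Wed-AM→Fong, Wed-PM→Farahani+Wu, Thu-AM→Wu+Ghosh, Thu-PM→Ghosh, Fri-AM→Santos, Fri-PM→Baptiste+Fong, Sat-AM→Farahani+Santos, Sat-PM→Farahani, Sun-AM→Wu.
Loads: Baptiste 1/1, Farahani 3/3, Wu 3/3, Fong 2/2, Ghosh 2/2, Santos 2/2.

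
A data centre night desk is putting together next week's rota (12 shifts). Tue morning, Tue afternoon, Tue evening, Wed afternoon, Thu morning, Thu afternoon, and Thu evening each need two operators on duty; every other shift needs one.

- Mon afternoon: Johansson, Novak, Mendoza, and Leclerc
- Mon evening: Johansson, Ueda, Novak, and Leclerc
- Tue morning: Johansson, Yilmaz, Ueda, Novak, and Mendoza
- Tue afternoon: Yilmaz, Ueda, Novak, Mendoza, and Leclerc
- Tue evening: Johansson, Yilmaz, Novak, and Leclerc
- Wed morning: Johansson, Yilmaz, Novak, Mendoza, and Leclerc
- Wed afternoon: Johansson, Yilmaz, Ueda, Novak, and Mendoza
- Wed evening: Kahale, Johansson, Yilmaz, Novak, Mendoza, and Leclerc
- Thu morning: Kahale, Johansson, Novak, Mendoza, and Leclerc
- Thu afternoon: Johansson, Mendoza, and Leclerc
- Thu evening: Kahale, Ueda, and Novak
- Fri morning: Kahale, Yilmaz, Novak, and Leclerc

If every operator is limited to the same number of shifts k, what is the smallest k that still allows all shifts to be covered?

With 7 operators and 19 worker-slots to fill, someone must work at least ⌈19/7⌉ = 3 shifts, so k ≥ 3.
k = 3 works: Mon afternoon→Johansson, Mon evening→Johansson, Tue morning→Yilmaz+Ueda, Tue afternoon→Ueda+Novak, Tue evening→Yilmaz+Novak, Wed morning→Yilmaz, Wed afternoon→Novak+Mendoza, Wed evening→Kahale, Thu morning→Mendoza+Leclerc, Thu afternoon→Johansson+Mendoza, Thu evening→Kahale+Ueda, Fri morning→Kahale.
Loads: Kahale 3, Johansson 3, Yilmaz 3, Ueda 3, Novak 3, Mendoza 3, Leclerc 1 — all ≤ 3.

3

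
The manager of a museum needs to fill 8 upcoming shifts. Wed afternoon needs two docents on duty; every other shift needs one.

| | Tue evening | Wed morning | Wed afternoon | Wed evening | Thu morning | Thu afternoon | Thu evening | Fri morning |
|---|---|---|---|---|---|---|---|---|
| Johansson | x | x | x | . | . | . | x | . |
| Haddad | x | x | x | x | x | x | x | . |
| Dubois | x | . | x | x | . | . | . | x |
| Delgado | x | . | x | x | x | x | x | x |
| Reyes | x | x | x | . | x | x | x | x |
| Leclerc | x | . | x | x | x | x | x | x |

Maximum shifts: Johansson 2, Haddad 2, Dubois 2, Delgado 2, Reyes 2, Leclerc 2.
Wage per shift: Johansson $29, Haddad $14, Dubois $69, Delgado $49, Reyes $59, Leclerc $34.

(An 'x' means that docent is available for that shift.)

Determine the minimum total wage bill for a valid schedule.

$311

Picking the cheapest available docent for each shift independently would cost $161, but that ignores the shift limits.
An optimal schedule: Tue evening→Johansson, Wed morning→Haddad, Wed afternoon→Delgado+Reyes, Wed evening→Haddad, Thu morning→Leclerc, Thu afternoon→Leclerc, Thu evening→Johansson, Fri morning→Delgado.
Total: 29 + 14 + 49 + 59 + 14 + 34 + 34 + 29 + 49 = $311.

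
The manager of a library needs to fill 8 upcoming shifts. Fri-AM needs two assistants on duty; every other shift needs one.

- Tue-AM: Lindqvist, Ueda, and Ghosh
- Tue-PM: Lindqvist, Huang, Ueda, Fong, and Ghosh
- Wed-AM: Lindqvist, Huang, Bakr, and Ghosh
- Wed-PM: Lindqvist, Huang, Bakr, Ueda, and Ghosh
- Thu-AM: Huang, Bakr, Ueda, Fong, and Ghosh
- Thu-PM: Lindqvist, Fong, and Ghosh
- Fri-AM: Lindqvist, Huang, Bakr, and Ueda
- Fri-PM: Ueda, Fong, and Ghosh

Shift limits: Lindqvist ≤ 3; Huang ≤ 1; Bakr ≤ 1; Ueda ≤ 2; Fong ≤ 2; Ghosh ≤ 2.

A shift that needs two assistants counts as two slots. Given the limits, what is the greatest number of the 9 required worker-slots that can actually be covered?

9

Total capacity across all assistants is 3+1+1+2+2+2 = 11, and 9 slots are needed, so at most 9 can be filled.
An assignment achieving 9: Tue-AM→Lindqvist, Tue-PM→Ueda, Wed-AM→Lindqvist, Wed-PM→Ghosh, Thu-AM→Fong, Thu-PM→Lindqvist, Fri-AM→Huang+Bakr, Fri-PM→Ueda.
Loads: Lindqvist 3/3, Huang 1/1, Bakr 1/1, Ueda 2/2, Fong 1/2, Ghosh 1/2.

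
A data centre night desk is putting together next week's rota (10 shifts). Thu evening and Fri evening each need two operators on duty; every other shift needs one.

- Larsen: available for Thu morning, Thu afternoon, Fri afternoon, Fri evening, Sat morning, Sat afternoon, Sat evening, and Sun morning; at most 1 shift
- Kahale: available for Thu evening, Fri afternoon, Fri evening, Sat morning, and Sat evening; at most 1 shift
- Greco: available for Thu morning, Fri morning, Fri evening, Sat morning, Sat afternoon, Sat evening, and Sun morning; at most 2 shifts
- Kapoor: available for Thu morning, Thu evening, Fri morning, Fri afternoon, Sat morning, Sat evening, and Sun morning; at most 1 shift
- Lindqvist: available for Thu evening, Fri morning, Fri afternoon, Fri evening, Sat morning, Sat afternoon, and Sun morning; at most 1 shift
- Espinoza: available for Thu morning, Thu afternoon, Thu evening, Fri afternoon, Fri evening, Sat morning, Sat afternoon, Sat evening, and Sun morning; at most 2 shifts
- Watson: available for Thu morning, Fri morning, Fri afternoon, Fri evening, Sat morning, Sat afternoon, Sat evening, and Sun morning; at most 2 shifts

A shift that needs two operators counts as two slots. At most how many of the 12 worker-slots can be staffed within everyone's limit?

Total capacity across all operators is 1+1+2+1+1+2+2 = 10, and 12 slots are needed, so at most 10 can be filled.
An assignment achieving 10: Thu morning→Greco, Thu afternoon→Larsen, Thu evening→Kahale+Kapoor, Fri morning→Greco, Fri afternoon→Espinoza, Fri evening→Espinoza+Watson, Sat afternoon→Lindqvist, Sat evening→Watson.
Loads: Larsen 1/1, Kahale 1/1, Greco 2/2, Kapoor 1/1, Lindqvist 1/1, Espinoza 2/2, Watson 2/2.

10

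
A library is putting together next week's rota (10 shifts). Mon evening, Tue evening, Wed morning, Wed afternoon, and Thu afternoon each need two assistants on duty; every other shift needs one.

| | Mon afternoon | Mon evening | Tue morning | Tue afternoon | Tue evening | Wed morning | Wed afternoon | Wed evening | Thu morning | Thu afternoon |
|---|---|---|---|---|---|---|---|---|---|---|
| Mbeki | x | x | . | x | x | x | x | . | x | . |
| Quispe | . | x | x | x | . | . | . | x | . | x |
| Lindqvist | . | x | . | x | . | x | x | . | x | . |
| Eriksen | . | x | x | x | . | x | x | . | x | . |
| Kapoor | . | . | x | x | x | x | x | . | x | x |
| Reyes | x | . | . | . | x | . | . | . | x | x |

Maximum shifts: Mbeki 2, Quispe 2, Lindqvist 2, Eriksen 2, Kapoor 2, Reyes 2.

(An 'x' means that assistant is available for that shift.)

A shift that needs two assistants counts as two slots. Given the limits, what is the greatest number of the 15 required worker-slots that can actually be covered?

12

Total capacity across all assistants is 2+2+2+2+2+2 = 12, and 15 slots are needed, so at most 12 can be filled.
An assignment achieving 12: Mon afternoon→Mbeki, Mon evening→Lindqvist+Eriksen, Tue morning→Quispe, Tue evening→Mbeki+Kapoor, Wed morning→Lindqvist+Eriksen, Wed evening→Quispe, Thu morning→Reyes, Thu afternoon→Kapoor+Reyes.
Loads: Mbeki 2/2, Quispe 2/2, Lindqvist 2/2, Eriksen 2/2, Kapoor 2/2, Reyes 2/2.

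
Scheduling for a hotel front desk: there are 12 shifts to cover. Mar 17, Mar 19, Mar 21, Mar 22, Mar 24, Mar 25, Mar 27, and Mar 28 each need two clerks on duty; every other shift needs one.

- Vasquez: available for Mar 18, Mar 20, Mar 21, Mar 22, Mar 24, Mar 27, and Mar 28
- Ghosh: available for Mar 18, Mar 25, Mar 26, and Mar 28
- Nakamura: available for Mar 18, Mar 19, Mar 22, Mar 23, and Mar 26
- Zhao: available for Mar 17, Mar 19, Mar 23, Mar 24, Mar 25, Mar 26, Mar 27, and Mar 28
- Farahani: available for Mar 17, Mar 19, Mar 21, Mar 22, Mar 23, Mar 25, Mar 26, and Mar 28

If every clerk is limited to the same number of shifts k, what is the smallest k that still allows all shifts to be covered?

With 5 clerks and 20 worker-slots to fill, someone must work at least ⌈20/5⌉ = 4 shifts, so k ≥ 4.
k = 4 is infeasible (exhaustive check).
k = 5 works: Mar 17→Zhao+Farahani, Mar 18→Vasquez, Mar 19→Nakamura+Zhao, Mar 20→Vasquez, Mar 21→Vasquez+Farahani, Mar 22→Nakamura+Farahani, Mar 23→Nakamura, Mar 24→Vasquez+Zhao, Mar 25→Ghosh+Zhao, Mar 26→Ghosh, Mar 27→Vasquez+Zhao, Mar 28→Ghosh+Farahani.
Loads: Vasquez 5, Ghosh 3, Nakamura 3, Zhao 5, Farahani 4 — all ≤ 5.

5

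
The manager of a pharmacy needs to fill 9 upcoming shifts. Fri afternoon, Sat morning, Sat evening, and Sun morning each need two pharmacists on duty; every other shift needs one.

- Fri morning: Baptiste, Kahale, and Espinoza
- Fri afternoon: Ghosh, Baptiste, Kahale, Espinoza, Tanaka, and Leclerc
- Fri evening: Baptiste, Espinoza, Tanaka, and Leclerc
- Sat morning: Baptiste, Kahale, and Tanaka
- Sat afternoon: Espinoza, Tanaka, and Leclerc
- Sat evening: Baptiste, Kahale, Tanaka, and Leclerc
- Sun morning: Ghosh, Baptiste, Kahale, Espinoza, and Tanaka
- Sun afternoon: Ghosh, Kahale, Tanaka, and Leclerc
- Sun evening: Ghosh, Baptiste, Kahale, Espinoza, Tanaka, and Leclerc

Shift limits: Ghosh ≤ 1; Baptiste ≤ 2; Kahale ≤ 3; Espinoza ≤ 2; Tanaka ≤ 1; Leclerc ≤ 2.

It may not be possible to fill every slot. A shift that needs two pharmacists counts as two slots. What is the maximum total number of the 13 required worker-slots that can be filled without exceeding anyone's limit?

Total capacity across all pharmacists is 1+2+3+2+1+2 = 11, and 13 slots are needed, so at most 11 can be filled.
An assignment achieving 11: Fri morning→Baptiste, Fri afternoon→Leclerc, Fri evening→Espinoza, Sat morning→Baptiste+Kahale, Sat afternoon→Espinoza, Sat evening→Kahale+Tanaka, Sun morning→Kahale, Sun afternoon→Ghosh, Sun evening→Leclerc.
Loads: Ghosh 1/1, Baptiste 2/2, Kahale 3/3, Espinoza 2/2, Tanaka 1/1, Leclerc 2/2.

11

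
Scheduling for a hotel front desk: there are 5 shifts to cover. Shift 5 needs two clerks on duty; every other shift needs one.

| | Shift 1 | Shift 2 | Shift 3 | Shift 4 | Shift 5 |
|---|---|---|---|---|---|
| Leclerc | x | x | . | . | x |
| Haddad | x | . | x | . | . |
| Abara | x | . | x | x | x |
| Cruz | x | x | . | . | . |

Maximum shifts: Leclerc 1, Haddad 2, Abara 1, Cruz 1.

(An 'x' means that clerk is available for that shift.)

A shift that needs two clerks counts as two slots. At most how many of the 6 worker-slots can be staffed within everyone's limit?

Total capacity across all clerks is 1+2+1+1 = 5, and 6 slots are needed, so at most 5 can be filled.
An assignment achieving 5: Shift 1→Haddad, Shift 2→Cruz, Shift 3→Haddad, Shift 4→Abara, Shift 5→Leclerc.
Loads: Leclerc 1/1, Haddad 2/2, Abara 1/1, Cruz 1/1.

5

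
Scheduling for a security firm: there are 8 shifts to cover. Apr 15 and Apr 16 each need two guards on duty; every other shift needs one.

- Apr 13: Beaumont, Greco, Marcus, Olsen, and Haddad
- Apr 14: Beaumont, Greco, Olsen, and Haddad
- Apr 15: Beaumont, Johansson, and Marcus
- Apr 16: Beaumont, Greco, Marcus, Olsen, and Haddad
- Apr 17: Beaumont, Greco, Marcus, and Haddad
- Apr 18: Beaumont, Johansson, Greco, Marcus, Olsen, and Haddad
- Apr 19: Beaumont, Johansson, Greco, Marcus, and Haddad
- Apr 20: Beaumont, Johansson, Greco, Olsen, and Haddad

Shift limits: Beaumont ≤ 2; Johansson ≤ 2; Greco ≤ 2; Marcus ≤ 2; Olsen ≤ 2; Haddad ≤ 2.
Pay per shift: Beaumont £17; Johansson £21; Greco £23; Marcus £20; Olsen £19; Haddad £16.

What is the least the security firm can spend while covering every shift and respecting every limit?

Picking the cheapest available guard for each shift independently would cost £166, but that ignores the shift limits.
An optimal schedule: Apr 13→Beaumont, Apr 14→Haddad, Apr 15→Beaumont+Marcus, Apr 16→Olsen+Marcus, Apr 17→Haddad, Apr 18→Johansson, Apr 19→Johansson, Apr 20→Olsen.
Total: 17 + 16 + 17 + 20 + 19 + 20 + 16 + 21 + 21 + 19 = £186.

£186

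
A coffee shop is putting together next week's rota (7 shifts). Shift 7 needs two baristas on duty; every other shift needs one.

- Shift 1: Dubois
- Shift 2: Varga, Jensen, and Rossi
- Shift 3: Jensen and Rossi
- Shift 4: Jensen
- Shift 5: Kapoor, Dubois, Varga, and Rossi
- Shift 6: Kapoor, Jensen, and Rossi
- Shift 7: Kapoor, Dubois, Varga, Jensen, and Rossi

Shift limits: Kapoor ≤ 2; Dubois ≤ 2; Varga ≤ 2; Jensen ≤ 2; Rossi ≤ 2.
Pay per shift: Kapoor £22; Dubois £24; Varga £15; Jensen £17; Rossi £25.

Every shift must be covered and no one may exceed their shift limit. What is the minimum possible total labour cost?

Shift 1 can only be covered by Dubois, so that assignment is forced.
Shift 4 can only be covered by Jensen, so that assignment is forced.
Picking the cheapest available barista for each shift independently would cost £137, but that ignores the shift limits.
An optimal schedule: Shift 1→Dubois, Shift 2→Varga, Shift 3→Jensen, Shift 4→Jensen, Shift 5→Kapoor, Shift 6→Kapoor, Shift 7→Dubois+Varga.
Total: 24 + 15 + 17 + 17 + 22 + 22 + 24 + 15 = £156.

£156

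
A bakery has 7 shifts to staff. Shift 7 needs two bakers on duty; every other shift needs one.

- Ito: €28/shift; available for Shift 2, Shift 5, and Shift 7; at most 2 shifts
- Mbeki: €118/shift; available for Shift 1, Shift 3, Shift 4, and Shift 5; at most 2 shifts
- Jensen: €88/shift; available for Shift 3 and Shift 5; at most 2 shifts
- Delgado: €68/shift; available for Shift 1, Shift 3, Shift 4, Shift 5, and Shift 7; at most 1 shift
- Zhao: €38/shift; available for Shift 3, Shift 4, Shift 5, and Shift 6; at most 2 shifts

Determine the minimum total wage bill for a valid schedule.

Shift 2 can only be covered by Ito, so that assignment is forced.
Shift 6 can only be covered by Zhao, so that assignment is forced.
Shift 7 can only be covered by Ito and Delgado, so that assignment is forced.
Picking the cheapest available baker for each shift independently would cost €334, but that ignores the shift limits.
An optimal schedule: Shift 1→Mbeki, Shift 2→Ito, Shift 3→Jensen, Shift 4→Zhao, Shift 5→Jensen, Shift 6→Zhao, Shift 7→Ito+Delgado.
Total: 118 + 28 + 88 + 38 + 88 + 38 + 28 + 68 = €494.

€494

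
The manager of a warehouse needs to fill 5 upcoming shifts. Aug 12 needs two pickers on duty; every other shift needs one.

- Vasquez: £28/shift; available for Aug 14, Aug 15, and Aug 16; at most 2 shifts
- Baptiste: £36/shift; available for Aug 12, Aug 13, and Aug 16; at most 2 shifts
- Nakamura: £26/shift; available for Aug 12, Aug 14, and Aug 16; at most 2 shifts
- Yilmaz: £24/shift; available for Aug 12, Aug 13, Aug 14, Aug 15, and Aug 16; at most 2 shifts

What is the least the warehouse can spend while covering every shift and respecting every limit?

£156

Picking the cheapest available picker for each shift independently would cost £146, but that ignores the shift limits.
An optimal schedule: Aug 12→Yilmaz+Nakamura, Aug 13→Yilmaz, Aug 14→Nakamura, Aug 15→Vasquez, Aug 16→Vasquez.
Total: 24 + 26 + 24 + 26 + 28 + 28 = £156.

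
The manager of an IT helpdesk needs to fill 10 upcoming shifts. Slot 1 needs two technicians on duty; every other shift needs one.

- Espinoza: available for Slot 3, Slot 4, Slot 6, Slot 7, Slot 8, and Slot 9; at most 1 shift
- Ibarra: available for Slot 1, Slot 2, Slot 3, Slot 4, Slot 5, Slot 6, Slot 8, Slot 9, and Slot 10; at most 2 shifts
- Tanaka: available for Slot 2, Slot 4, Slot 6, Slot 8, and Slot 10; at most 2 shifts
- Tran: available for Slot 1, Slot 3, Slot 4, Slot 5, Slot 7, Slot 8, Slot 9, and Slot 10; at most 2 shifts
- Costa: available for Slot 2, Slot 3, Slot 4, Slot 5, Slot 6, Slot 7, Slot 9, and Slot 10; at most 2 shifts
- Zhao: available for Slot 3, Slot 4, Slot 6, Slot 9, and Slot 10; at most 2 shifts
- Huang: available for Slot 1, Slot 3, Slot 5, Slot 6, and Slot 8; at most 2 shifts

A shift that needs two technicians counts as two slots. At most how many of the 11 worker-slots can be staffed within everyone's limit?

11

Total capacity across all technicians is 1+2+2+2+2+2+2 = 13, and 11 slots are needed, so at most 11 can be filled.
An assignment achieving 11: Slot 1→Ibarra+Tran, Slot 2→Ibarra, Slot 3→Costa, Slot 4→Zhao, Slot 5→Tran, Slot 6→Zhao, Slot 7→Espinoza, Slot 8→Tanaka, Slot 9→Costa, Slot 10→Tanaka.
Loads: Espinoza 1/1, Ibarra 2/2, Tanaka 2/2, Tran 2/2, Costa 2/2, Zhao 2/2, Huang 0/2.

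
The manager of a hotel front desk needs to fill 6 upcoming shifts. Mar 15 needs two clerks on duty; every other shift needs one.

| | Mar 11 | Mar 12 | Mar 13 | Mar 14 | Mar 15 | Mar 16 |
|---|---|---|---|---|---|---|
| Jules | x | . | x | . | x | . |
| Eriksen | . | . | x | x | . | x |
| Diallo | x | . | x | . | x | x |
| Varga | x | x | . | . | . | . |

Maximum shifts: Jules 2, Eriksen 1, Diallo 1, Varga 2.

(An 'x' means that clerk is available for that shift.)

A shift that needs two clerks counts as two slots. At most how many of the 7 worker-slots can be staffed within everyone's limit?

Total capacity across all clerks is 2+1+1+2 = 6, and 7 slots are needed, so at most 6 can be filled.
An assignment achieving 6: Mar 11→Varga, Mar 12→Varga, Mar 13→Jules, Mar 14→Eriksen, Mar 15→Jules+Diallo.
Loads: Jules 2/2, Eriksen 1/1, Diallo 1/1, Varga 2/2.

6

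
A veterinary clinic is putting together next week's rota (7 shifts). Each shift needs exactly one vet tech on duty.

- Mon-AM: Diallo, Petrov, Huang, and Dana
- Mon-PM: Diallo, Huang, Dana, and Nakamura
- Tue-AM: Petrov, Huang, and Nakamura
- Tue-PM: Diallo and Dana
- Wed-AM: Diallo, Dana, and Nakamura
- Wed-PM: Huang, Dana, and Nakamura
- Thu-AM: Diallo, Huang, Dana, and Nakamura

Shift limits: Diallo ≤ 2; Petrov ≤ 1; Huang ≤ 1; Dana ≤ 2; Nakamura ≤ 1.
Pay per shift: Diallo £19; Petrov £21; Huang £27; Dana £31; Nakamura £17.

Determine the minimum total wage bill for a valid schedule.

Picking the cheapest available vet tech for each shift independently would cost £123, but that ignores the shift limits.
An optimal schedule: Mon-AM→Dana, Mon-PM→Dana, Tue-AM→Petrov, Tue-PM→Diallo, Wed-AM→Diallo, Wed-PM→Huang, Thu-AM→Nakamura.
Total: 31 + 31 + 21 + 19 + 19 + 27 + 17 = £165.

£165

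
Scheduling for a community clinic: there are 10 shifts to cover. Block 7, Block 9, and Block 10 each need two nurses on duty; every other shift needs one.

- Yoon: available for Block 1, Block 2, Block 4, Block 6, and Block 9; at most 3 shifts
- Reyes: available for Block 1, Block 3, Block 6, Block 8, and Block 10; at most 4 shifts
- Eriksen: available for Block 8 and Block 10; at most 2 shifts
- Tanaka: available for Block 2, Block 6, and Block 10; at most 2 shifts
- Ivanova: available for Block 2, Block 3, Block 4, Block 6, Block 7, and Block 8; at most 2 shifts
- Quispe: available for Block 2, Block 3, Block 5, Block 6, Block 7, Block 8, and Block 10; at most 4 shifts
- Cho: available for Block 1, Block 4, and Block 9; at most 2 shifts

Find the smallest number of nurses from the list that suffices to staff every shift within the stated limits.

13 slots to fill and no one can take more than 4, so at least ⌈13/4⌉ = 4 nurses are needed.
Shifts {Block 7, Block 9, Block 10} need 6 slots, but among the nurses available for them (Yoon, Reyes, Eriksen, Tanaka, Ivanova, Quispe, and Cho) any 4 together supply at most 5. So 4 nurses are not enough.
Yoon, Reyes, Ivanova, Quispe, and Cho alone can cover everything: Block 1→Yoon, Block 2→Yoon, Block 3→Reyes, Block 4→Ivanova, Block 5→Quispe, Block 6→Reyes, Block 7→Ivanova+Quispe, Block 8→Reyes, Block 9→Yoon+Cho, Block 10→Reyes+Quispe.

5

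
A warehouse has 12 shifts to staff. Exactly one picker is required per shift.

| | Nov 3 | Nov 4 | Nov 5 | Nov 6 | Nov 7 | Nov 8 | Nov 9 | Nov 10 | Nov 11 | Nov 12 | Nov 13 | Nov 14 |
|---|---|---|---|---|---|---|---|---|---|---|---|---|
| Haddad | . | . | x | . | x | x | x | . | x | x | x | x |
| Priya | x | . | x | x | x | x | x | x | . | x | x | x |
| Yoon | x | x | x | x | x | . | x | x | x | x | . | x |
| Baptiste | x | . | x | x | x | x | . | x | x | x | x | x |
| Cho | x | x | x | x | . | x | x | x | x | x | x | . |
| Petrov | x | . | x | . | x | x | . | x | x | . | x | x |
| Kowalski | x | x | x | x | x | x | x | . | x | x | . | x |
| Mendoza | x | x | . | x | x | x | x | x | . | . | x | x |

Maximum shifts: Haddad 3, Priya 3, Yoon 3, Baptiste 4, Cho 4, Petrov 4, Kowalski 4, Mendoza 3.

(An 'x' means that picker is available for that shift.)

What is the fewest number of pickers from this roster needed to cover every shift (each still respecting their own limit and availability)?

3

12 slots to fill and no one can take more than 4, so at least ⌈12/4⌉ = 3 pickers are needed.
Baptiste, Cho, and Petrov alone can cover everything: Nov 3→Cho, Nov 4→Cho, Nov 5→Cho, Nov 6→Baptiste, Nov 7→Baptiste, Nov 8→Petrov, Nov 9→Cho, Nov 10→Petrov, Nov 11→Petrov, Nov 12→Baptiste, Nov 13→Petrov, Nov 14→Baptiste.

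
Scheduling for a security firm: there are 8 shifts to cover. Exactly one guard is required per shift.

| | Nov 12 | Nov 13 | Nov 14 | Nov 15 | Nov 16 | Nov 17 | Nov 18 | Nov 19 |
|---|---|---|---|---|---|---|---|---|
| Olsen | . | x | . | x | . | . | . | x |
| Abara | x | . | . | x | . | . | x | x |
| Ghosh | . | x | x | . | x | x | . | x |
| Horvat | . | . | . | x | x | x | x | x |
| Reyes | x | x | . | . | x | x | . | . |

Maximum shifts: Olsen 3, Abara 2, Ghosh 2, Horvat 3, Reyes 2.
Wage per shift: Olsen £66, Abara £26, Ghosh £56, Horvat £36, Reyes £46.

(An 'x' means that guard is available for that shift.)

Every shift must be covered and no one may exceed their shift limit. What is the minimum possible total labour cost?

Nov 14 can only be covered by Ghosh, so that assignment is forced.
Picking the cheapest available guard for each shift independently would cost £278, but that ignores the shift limits.
An optimal schedule: Nov 12→Abara, Nov 13→Reyes, Nov 14→Ghosh, Nov 15→Horvat, Nov 16→Horvat, Nov 17→Reyes, Nov 18→Abara, Nov 19→Horvat.
Total: 26 + 46 + 56 + 36 + 36 + 46 + 26 + 36 = £308.

£308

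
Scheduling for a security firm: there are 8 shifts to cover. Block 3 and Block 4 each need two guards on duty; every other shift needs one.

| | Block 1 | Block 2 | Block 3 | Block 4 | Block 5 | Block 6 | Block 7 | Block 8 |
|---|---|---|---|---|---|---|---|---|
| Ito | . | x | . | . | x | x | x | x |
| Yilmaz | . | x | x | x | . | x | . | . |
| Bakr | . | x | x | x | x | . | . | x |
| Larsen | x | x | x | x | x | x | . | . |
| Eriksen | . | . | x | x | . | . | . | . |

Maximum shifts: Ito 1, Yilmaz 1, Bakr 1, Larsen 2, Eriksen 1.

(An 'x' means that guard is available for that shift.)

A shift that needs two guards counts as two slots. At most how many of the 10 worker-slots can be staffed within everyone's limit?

6

Total capacity across all guards is 1+1+1+2+1 = 6, and 10 slots are needed, so at most 6 can be filled.
An assignment achieving 6: Block 1→Larsen, Block 3→Eriksen, Block 5→Larsen, Block 6→Yilmaz, Block 7→Ito, Block 8→Bakr.
Loads: Ito 1/1, Yilmaz 1/1, Bakr 1/1, Larsen 2/2, Eriksen 1/1.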